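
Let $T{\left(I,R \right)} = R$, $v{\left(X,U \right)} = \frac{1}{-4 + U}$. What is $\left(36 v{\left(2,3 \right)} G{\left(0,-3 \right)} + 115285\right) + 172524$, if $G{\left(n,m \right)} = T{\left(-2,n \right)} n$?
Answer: $287809$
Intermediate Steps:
$G{\left(n,m \right)} = n^{2}$ ($G{\left(n,m \right)} = n n = n^{2}$)
$\left(36 v{\left(2,3 \right)} G{\left(0,-3 \right)} + 115285\right) + 172524 = \left(\frac{36}{-4 + 3} \cdot 0^{2} + 115285\right) + 172524 = \left(\frac{36}{-1} \cdot 0 + 115285\right) + 172524 = \left(36 \left(-1\right) 0 + 115285\right) + 172524 = \left(\left(-36\right) 0 + 115285\right) + 172524 = \left(0 + 115285\right) + 172524 = 115285 + 172524 = 287809$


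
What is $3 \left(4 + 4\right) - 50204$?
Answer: $-50180$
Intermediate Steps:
$3 \left(4 + 4\right) - 50204 = 3 \cdot 8 - 50204 = 24 - 50204 = -50180$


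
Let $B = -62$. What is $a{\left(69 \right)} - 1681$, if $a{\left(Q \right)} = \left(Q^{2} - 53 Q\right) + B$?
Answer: $-639$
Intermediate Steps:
$a{\left(Q \right)} = -62 + Q^{2} - 53 Q$ ($a{\left(Q \right)} = \left(Q^{2} - 53 Q\right) - 62 = -62 + Q^{2} - 53 Q$)
$a{\left(69 \right)} - 1681 = \left(-62 + 69^{2} - 3657\right) - 1681 = \left(-62 + 4761 - 3657\right) - 1681 = 1042 - 1681 = -639$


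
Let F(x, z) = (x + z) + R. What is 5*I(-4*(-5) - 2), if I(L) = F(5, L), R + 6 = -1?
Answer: 80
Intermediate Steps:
R = -7 (R = -6 - 1 = -7)
F(x, z) = -7 + x + z (F(x, z) = (x + z) - 7 = -7 + x + z)
I(L) = -2 + L (I(L) = -7 + 5 + L = -2 + L)
5*I(-4*(-5) - 2) = 5*(-2 + (-4*(-5) - 2)) = 5*(-2 + (20 - 2)) = 5*(-2 + 18) = 5*16 = 80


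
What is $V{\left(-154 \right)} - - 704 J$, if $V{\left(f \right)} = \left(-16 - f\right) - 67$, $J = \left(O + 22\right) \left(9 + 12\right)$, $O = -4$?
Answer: $266183$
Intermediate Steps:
$J = 378$ ($J = \left(-4 + 22\right) \left(9 + 12\right) = 18 \cdot 21 = 378$)
$V{\left(f \right)} = -83 - f$
$V{\left(-154 \right)} - - 704 J = \left(-83 - -154\right) - \left(-704\right) 378 = \left(-83 + 154\right) - -266112 = 71 + 266112 = 266183$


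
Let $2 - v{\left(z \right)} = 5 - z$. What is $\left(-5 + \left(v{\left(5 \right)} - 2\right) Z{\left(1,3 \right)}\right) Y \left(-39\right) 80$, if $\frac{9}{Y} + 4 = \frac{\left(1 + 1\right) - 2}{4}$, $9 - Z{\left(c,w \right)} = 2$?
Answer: $-35100$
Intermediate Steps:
$v{\left(z \right)} = -3 + z$ ($v{\left(z \right)} = 2 - \left(5 - z\right) = 2 + \left(-5 + z\right) = -3 + z$)
$Z{\left(c,w \right)} = 7$ ($Z{\left(c,w \right)} = 9 - 2 = 7$)
$Y = - \frac{9}{4}$ ($Y = \frac{9}{-4 + \frac{\left(1 + 1\right) - 2}{4}} = \frac{9}{-4 + \left(2 - 2\right) \frac{1}{4}} = \frac{9}{-4 + 0 \cdot \frac{1}{4}} = \frac{9}{-4 + 0} = \frac{9}{-4} = 9 \left(- \frac{1}{4}\right) = - \frac{9}{4} \approx -2.25$)
$\left(-5 + \left(v{\left(5 \right)} - 2\right) Z{\left(1,3 \right)}\right) Y \left(-39\right) 80 = \left(-5 + \left(\left(-3 + 5\right) - 2\right) 7\right) \left(- \frac{9}{4}\right) \left(-39\right) 80 = \left(-5 + \left(2 - 2\right) 7\right) \left(- \frac{9}{4}\right) \left(-39\right) 80 = \left(-5 + 0 \cdot 7\right) \left(- \frac{9}{4}\right) \left(-39\right) 80 = \left(-5 + 0\right) \left(- \frac{9}{4}\right) \left(-39\right) 80 = \left(-5\right) \left(- \frac{9}{4}\right) \left(-39\right) 80 = \frac{45}{4} \left(-39\right) 80 = \left(- \frac{1755}{4}\right) 80 = -35100$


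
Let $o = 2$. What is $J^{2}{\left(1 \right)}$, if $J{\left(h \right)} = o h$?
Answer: $4$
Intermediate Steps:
$J{\left(h \right)} = 2 h$
$J^{2}{\left(1 \right)} = \left(2 \cdot 1\right)^{2} = 2^{2} = 4$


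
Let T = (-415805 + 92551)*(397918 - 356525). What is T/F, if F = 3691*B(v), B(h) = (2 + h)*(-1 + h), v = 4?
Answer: -6690226411/33219 ≈ -2.0140e+5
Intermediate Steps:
B(h) = (-1 + h)*(2 + h)
T = -13380452822 (T = -323254*41393 = -13380452822)
F = 66438 (F = 3691*(-2 + 4 + 4²) = 3691*(-2 + 4 + 16) = 3691*18 = 66438)
T/F = -13380452822/66438 = -13380452822*1/66438 = -6690226411/33219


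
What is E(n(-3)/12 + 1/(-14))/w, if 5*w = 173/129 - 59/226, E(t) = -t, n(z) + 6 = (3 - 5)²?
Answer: 242950/220409 ≈ 1.1023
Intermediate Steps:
n(z) = -2 (n(z) = -6 + (3 - 5)² = -6 + (-2)² = -6 + 4 = -2)
w = 31487/145770 (w = (173/129 - 59/226)/5 = (⅕)*(31487/29154) = 31487/145770 ≈ 0.21600)
E(n(-3)/12 + 1/(-14))/w = (-(-2/12 + 1/(-14)))/(31487/145770) = -(-2*1/12 + 1*(-1/14))*(145770/31487) = -(-⅙ - 1/14)*(145770/31487) = -1*(-5/21)*(145770/31487) = (5/21)*(145770/31487) = 242950/220409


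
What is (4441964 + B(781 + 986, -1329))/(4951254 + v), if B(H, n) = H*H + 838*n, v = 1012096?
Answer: 6450551/5963350 ≈ 1.0817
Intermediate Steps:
B(H, n) = H² + 838*n
(4441964 + B(781 + 986, -1329))/(4951254 + v) = (4441964 + ((781 + 986)² + 838*(-1329)))/(4951254 + 1012096) = (4441964 + (1767² - 1113702))/5963350 = (4441964 + (3122289 - 1113702))*(1/5963350) = (4441964 + 2008587)*(1/5963350) = 6450551*(1/5963350) = 6450551/5963350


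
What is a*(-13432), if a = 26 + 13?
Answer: -523848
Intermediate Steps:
a = 39
a*(-13432) = 39*(-13432) = -523848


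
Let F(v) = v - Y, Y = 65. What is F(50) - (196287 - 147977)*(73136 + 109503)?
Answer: -8823290105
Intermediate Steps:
F(v) = -65 + v (F(v) = v - 1*65 = v - 65 = -65 + v)
F(50) - (196287 - 147977)*(73136 + 109503) = (-65 + 50) - (196287 - 147977)*(73136 + 109503) = -15 - 48310*182639 = -15 - 1*8823290090 = -15 - 8823290090 = -8823290105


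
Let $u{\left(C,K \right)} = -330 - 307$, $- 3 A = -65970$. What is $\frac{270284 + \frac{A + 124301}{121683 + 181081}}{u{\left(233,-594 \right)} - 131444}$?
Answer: $- \frac{81832411267}{39989371884} \approx -2.0464$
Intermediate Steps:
$A = 21990$ ($A = \left(- \frac{1}{3}\right) \left(-65970\right) = 21990$)
$u{\left(C,K \right)} = -637$
$\frac{270284 + \frac{A + 124301}{121683 + 181081}}{u{\left(233,-594 \right)} - 131444} = \frac{270284 + \frac{21990 + 124301}{121683 + 181081}}{-637 - 131444} = \frac{270284 + \frac{146291}{302764}}{-132081} = \left(270284 + 146291 \cdot \frac{1}{302764}\right) \left(- \frac{1}{132081}\right) = \left(270284 + \frac{146291}{302764}\right) \left(- \frac{1}{132081}\right) = \frac{81832411267}{302764} \left(- \frac{1}{132081}\right) = - \frac{81832411267}{39989371884}$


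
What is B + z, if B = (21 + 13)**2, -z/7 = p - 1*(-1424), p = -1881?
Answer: 4355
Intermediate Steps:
z = 3199 (z = -7*(-1881 - 1*(-1424)) = -7*(-1881 + 1424) = -7*(-457) = 3199)
B = 1156 (B = 34**2 = 1156)
B + z = 1156 + 3199 = 4355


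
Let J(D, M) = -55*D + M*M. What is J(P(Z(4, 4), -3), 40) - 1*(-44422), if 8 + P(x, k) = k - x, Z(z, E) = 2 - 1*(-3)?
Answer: 46902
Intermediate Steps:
Z(z, E) = 5 (Z(z, E) = 2 + 3 = 5)
P(x, k) = -8 + k - x (P(x, k) = -8 + (k - x) = -8 + k - x)
J(D, M) = M**2 - 55*D (J(D, M) = -55*D + M**2 = M**2 - 55*D)
J(P(Z(4, 4), -3), 40) - 1*(-44422) = (40**2 - 55*(-8 - 3 - 1*5)) - 1*(-44422) = (1600 - 55*(-8 - 3 - 5)) + 44422 = (1600 - 55*(-16)) + 44422 = (1600 + 880) + 44422 = 2480 + 44422 = 46902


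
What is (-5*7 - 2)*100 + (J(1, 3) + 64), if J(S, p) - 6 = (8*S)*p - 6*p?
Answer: -3624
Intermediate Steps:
J(S, p) = 6 - 6*p + 8*S*p (J(S, p) = 6 + ((8*S)*p - 6*p) = 6 + (8*S*p - 6*p) = 6 + (-6*p + 8*S*p) = 6 - 6*p + 8*S*p)
(-5*7 - 2)*100 + (J(1, 3) + 64) = (-5*7 - 2)*100 + ((6 - 6*3 + 8*1*3) + 64) = (-35 - 2)*100 + ((6 - 18 + 24) + 64) = -37*100 + (12 + 64) = -3700 + 76 = -3624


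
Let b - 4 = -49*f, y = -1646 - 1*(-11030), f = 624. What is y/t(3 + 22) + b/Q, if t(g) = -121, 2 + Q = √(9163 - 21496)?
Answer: -108371984/1492777 + 30572*I*√12333/12337 ≈ -72.598 + 275.2*I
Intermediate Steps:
Q = -2 + I*√12333 (Q = -2 + √(9163 - 21496) = -2 + √(-12333) = -2 + I*√12333 ≈ -2.0 + 111.05*I)
y = 9384 (y = -1646 + 11030 = 9384)
b = -30572 (b = 4 - 49*624 = 4 - 30576 = -30572)
y/t(3 + 22) + b/Q = 9384/(-121) - 30572/(-2 + I*√12333) = 9384*(-1/121) - 30572/(-2 + I*√12333) = -9384/121 - 30572/(-2 + I*√12333)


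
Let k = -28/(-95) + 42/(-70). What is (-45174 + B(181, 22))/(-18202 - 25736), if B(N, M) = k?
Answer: 4291559/4174110 ≈ 1.0281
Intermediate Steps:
k = -29/95 (k = -28*(-1/95) + 42*(-1/70) = 28/95 - ⅗ = -29/95 ≈ -0.30526)
B(N, M) = -29/95
(-45174 + B(181, 22))/(-18202 - 25736) = (-45174 - 29/95)/(-18202 - 25736) = -4291559/95/(-43938) = -4291559/95*(-1/43938) = 4291559/4174110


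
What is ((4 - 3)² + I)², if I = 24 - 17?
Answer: 64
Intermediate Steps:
I = 7
((4 - 3)² + I)² = ((4 - 3)² + 7)² = (1² + 7)² = (1 + 7)² = 8² = 64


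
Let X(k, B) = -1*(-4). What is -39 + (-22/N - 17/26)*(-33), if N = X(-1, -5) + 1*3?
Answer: 15705/182 ≈ 86.291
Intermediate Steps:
X(k, B) = 4
N = 7 (N = 4 + 1*3 = 4 + 3 = 7)
-39 + (-22/N - 17/26)*(-33) = -39 + (-22/7 - 17/26)*(-33) = -39 - 691/182*(-33) = -39 + 22803/182 = 15705/182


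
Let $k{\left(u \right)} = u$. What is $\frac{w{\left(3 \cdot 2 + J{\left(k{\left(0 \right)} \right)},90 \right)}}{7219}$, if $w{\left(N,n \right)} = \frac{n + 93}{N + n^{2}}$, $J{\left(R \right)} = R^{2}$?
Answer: $\frac{61}{19505738} \approx 3.1273 \cdot 10^{-6}$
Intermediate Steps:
$w{\left(N,n \right)} = \frac{93 + n}{N + n^{2}}$
$\frac{w{\left(3 \cdot 2 + J{\left(k{\left(0 \right)} \right)},90 \right)}}{7219} = \frac{\frac{1}{\left(3 \cdot 2 + 0^{2}\right) + 90^{2}} \left(93 + 90\right)}{7219} = \frac{1}{\left(6 + 0\right) + 8100} \cdot 183 \cdot \frac{1}{7219} = \frac{1}{6 + 8100} \cdot 183 \cdot \frac{1}{7219} = \frac{1}{8106} \cdot 183 \cdot \frac{1}{7219} = \frac{61}{2702} \cdot \frac{1}{7219} = \frac{61}{19505738}$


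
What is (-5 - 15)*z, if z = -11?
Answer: 220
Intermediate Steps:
(-5 - 15)*z = (-5 - 15)*(-11) = -20*(-11) = 220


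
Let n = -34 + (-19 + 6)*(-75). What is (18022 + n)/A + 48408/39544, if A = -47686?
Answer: 194813877/235711898 ≈ 0.82649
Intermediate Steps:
n = 941 (n = -34 - 13*(-75) = -34 + 975 = 941)
(18022 + n)/A + 48408/39544 = (18022 + 941)/(-47686) + 48408/39544 = 18963*(-1/47686) + 48408*(1/39544) = -18963/47686 + 6051/4943 = 194813877/235711898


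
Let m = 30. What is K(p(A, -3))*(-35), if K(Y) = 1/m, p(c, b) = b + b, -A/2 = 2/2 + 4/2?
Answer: -7/6 ≈ -1.1667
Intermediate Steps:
A = -6 (A = -2*(2/2 + 4/2) = -2*(2*(½) + 4*(½)) = -2*(1 + 2) = -2*3 = -6)
p(c, b) = 2*b
K(Y) = 1/30
K(p(A, -3))*(-35) = (1/30)*(-35) = -7/6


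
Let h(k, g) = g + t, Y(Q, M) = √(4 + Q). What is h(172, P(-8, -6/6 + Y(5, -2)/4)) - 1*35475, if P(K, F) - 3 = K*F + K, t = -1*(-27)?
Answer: -35451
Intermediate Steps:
t = 27
P(K, F) = 3 + K + F*K (P(K, F) = 3 + (K*F + K) = 3 + (F*K + K) = 3 + (K + F*K) = 3 + K + F*K)
h(k, g) = 27 + g (h(k, g) = g + 27 = 27 + g)
h(172, P(-8, -6/6 + Y(5, -2)/4)) - 1*35475 = (27 + (3 - 8 + (-6/6 + √(4 + 5)/4)*(-8))) - 1*35475 = (27 + (3 - 8 + (-6*⅙ + √9*(¼))*(-8))) - 35475 = (27 + (3 - 8 + (-1 + 3*(¼))*(-8))) - 35475 = (27 + (3 - 8 + (-1 + ¾)*(-8))) - 35475 = (27 + (3 - 8 - ¼*(-8))) - 35475 = (27 + (3 - 8 + 2)) - 35475 = (27 - 3) - 35475 = 24 - 35475 = -35451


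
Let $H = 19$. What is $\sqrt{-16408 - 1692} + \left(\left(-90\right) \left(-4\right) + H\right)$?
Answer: $379 + 10 i \sqrt{181} \approx 379.0 + 134.54 i$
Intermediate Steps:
$\sqrt{-16408 - 1692} + \left(\left(-90\right) \left(-4\right) + H\right) = \sqrt{-16408 - 1692} + \left(\left(-90\right) \left(-4\right) + 19\right) = \sqrt{-18100} + \left(360 + 19\right) = 10 i \sqrt{181} + 379 = 379 + 10 i \sqrt{181}$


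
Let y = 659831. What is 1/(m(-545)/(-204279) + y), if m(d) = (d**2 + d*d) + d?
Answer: 68093/44929674448 ≈ 1.5155e-6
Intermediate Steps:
m(d) = d + 2*d**2 (m(d) = (d**2 + d**2) + d = 2*d**2 + d = d + 2*d**2)
1/(m(-545)/(-204279) + y) = 1/(-545*(1 + 2*(-545))/(-204279) + 659831) = 1/(-545*(1 - 1090)*(-1/204279) + 659831) = 1/(-545*(-1089)*(-1/204279) + 659831) = 1/(593505*(-1/204279) + 659831) = 1/(-197835/68093 + 659831) = 1/(44929674448/68093) = 68093/44929674448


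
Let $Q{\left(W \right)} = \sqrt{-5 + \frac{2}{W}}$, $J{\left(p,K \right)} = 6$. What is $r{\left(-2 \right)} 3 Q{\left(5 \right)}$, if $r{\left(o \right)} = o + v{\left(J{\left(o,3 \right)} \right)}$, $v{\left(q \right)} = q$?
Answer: $\frac{12 i \sqrt{115}}{5} \approx 25.737 i$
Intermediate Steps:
$r{\left(o \right)} = 6 + o$ ($r{\left(o \right)} = o + 6 = 6 + o$)
$r{\left(-2 \right)} 3 Q{\left(5 \right)} = \left(6 - 2\right) 3 \sqrt{-5 + \frac{2}{5}} = 4 \cdot 3 \sqrt{-5 + 2 \cdot \frac{1}{5}} = 12 \sqrt{-5 + \frac{2}{5}} = 12 \sqrt{- \frac{23}{5}} = 12 \frac{i \sqrt{115}}{5} = \frac{12 i \sqrt{115}}{5}$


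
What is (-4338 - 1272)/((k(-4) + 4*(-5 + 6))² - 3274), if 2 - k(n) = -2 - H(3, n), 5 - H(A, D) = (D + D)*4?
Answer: 5610/1249 ≈ 4.4916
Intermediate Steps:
H(A, D) = 5 - 8*D (H(A, D) = 5 - (D + D)*4 = 5 - 2*D*4 = 5 - 8*D)
k(n) = 9 - 8*n (k(n) = 2 - (-2 - (5 - 8*n)) = 2 - (-2 + (-5 + 8*n)) = 2 - (-7 + 8*n) = 2 + (7 - 8*n) = 9 - 8*n)
(-4338 - 1272)/((k(-4) + 4*(-5 + 6))² - 3274) = (-4338 - 1272)/(((9 - 8*(-4)) + 4*(-5 + 6))² - 3274) = -5610/(((9 + 32) + 4*1)² - 3274) = -5610/((41 + 4)² - 3274) = -5610/(45² - 3274) = -5610/(2025 - 3274) = -5610/(-1249) = -5610*(-1/1249) = 5610/1249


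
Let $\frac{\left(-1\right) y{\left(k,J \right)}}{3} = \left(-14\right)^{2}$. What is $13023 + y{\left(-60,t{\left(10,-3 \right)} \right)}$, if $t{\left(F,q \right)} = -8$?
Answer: $12435$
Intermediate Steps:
$y{\left(k,J \right)} = -588$ ($y{\left(k,J \right)} = - 3 \left(-14\right)^{2} = \left(-3\right) 196 = -588$)
$13023 + y{\left(-60,t{\left(10,-3 \right)} \right)} = 13023 - 588 = 12435$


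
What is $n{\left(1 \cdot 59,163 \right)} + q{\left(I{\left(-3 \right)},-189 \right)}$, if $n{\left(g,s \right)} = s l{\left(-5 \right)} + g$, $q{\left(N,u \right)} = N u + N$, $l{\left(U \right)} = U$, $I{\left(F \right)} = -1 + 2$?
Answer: $-944$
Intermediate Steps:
$I{\left(F \right)} = 1$
$q{\left(N,u \right)} = N + N u$
$n{\left(g,s \right)} = g - 5 s$ ($n{\left(g,s \right)} = s \left(-5\right) + g = - 5 s + g = g - 5 s$)
$n{\left(1 \cdot 59,163 \right)} + q{\left(I{\left(-3 \right)},-189 \right)} = \left(1 \cdot 59 - 815\right) + 1 \left(1 - 189\right) = \left(59 - 815\right) + 1 \left(-188\right) = -756 - 188 = -944$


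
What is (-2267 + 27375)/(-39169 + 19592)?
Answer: -25108/19577 ≈ -1.2825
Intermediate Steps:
(-2267 + 27375)/(-39169 + 19592) = 25108/(-19577) = 25108*(-1/19577) = -25108/19577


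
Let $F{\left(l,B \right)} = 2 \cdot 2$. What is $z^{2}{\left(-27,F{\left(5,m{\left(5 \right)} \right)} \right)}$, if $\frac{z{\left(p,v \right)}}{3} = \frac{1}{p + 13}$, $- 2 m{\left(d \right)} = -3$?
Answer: $\frac{9}{196} \approx 0.045918$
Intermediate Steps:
$m{\left(d \right)} = \frac{3}{2}$ ($m{\left(d \right)} = \left(- \frac{1}{2}\right) \left(-3\right) = \frac{3}{2}$)
$F{\left(l,B \right)} = 4$
$z{\left(p,v \right)} = \frac{3}{13 + p}$ ($z{\left(p,v \right)} = \frac{3}{p + 13} = \frac{3}{13 + p}$)
$z^{2}{\left(-27,F{\left(5,m{\left(5 \right)} \right)} \right)} = \left(\frac{3}{13 - 27}\right)^{2} = \left(\frac{3}{-14}\right)^{2} = \left(3 \left(- \frac{1}{14}\right)\right)^{2} = \left(- \frac{3}{14}\right)^{2} = \frac{9}{196}$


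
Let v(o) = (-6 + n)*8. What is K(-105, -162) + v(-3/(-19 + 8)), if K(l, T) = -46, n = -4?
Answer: -126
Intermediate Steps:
v(o) = -80 (v(o) = (-6 - 4)*8 = -10*8 = -80)
K(-105, -162) + v(-3/(-19 + 8)) = -46 - 80 = -126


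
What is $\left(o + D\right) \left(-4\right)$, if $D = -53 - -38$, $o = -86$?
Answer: $404$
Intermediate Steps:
$D = -15$ ($D = -53 + 38 = -15$)
$\left(o + D\right) \left(-4\right) = \left(-86 - 15\right) \left(-4\right) = \left(-101\right) \left(-4\right) = 404$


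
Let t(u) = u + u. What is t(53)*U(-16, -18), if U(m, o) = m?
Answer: -1696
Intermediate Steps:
t(u) = 2*u
t(53)*U(-16, -18) = (2*53)*(-16) = 106*(-16) = -1696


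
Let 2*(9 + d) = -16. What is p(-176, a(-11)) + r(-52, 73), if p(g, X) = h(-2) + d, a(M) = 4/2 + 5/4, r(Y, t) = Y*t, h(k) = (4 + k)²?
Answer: -3809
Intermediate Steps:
a(M) = 13/4 (a(M) = 4*(½) + 5*(¼) = 2 + 5/4 = 13/4)
d = -17 (d = -9 + (½)*(-16) = -9 - 8 = -17)
p(g, X) = -13 (p(g, X) = (4 - 2)² - 17 = 2² - 17 = 4 - 17 = -13)
p(-176, a(-11)) + r(-52, 73) = -13 - 52*73 = -13 - 3796 = -3809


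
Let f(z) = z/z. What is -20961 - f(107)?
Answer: -20962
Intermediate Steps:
f(z) = 1
-20961 - f(107) = -20961 - 1*1 = -20961 - 1 = -20962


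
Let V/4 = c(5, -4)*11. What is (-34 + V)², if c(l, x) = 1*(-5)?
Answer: 64516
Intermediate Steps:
c(l, x) = -5
V = -220 (V = 4*(-5*11) = 4*(-55) = -220)
(-34 + V)² = (-34 - 220)² = (-254)² = 64516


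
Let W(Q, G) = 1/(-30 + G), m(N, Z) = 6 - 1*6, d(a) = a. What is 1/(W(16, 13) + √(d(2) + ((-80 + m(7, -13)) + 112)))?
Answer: 17/9825 + 289*√34/9825 ≈ 0.17325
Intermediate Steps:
m(N, Z) = 0 (m(N, Z) = 6 - 6 = 0)
1/(W(16, 13) + √(d(2) + ((-80 + m(7, -13)) + 112))) = 1/(1/(-30 + 13) + √(2 + ((-80 + 0) + 112))) = 1/(1/(-17) + √(2 + (-80 + 112))) = 1/(-1/17 + √(2 + 32)) = 1/(-1/17 + √34)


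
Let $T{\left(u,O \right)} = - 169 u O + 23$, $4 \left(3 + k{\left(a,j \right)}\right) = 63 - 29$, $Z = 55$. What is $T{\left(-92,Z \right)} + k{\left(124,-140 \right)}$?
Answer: $\frac{1710337}{2} \approx 8.5517 \cdot 10^{5}$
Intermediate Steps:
$k{\left(a,j \right)} = \frac{11}{2}$ ($k{\left(a,j \right)} = -3 + \frac{63 - 29}{4} = -3 + \frac{1}{4} \cdot 34 = -3 + \frac{17}{2} = \frac{11}{2}$)
$T{\left(u,O \right)} = 23 - 169 O u$ ($T{\left(u,O \right)} = - 169 O u + 23 = 23 - 169 O u$)
$T{\left(-92,Z \right)} + k{\left(124,-140 \right)} = \left(23 - 9295 \left(-92\right)\right) + \frac{11}{2} = \left(23 + 855140\right) + \frac{11}{2} = 855163 + \frac{11}{2} = \frac{1710337}{2}$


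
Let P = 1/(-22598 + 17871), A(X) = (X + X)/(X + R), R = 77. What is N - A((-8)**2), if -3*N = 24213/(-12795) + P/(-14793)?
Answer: -11648568182368/42051356287515 ≈ -0.27701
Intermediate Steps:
A(X) = 2*X/(77 + X) (A(X) = (X + X)/(X + 77) = (2*X)/(77 + X) = 2*X/(77 + X))
P = -1/4727 (P = 1/(-4727) = -1/4727 ≈ -0.00021155)
N = 564376866016/894709708245 (N = -(24213/(-12795) - 1/4727/(-14793))/3 = -(24213*(-1/12795) - 1/4727*(-1/14793))/3 = -(-8071/4265 + 1/69926511)/3 = -1/3*(-564376866016/298236569415) = 564376866016/894709708245 ≈ 0.63079)
N - A((-8)**2) = 564376866016/894709708245 - 2*(-8)**2/(77 + (-8)**2) = 564376866016/894709708245 - 2*64/(77 + 64) = 564376866016/894709708245 - 2*64/141 = 564376866016/894709708245 - 1*128/141 = 564376866016/894709708245 - 128/141 = -11648568182368/42051356287515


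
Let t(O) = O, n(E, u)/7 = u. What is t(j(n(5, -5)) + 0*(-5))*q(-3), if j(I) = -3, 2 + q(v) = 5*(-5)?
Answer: 81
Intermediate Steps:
n(E, u) = 7*u
q(v) = -27 (q(v) = -2 + 5*(-5) = -2 - 25 = -27)
t(j(n(5, -5)) + 0*(-5))*q(-3) = (-3 + 0*(-5))*(-27) = (-3 + 0)*(-27) = -3*(-27) = 81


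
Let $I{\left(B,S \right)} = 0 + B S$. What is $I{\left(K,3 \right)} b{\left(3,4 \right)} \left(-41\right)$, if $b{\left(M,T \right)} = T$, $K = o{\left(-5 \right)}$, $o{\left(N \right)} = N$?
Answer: $2460$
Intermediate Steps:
$K = -5$
$I{\left(B,S \right)} = B S$
$I{\left(K,3 \right)} b{\left(3,4 \right)} \left(-41\right) = \left(-5\right) 3 \cdot 4 \left(-41\right) = \left(-15\right) 4 \left(-41\right) = \left(-60\right) \left(-41\right) = 2460$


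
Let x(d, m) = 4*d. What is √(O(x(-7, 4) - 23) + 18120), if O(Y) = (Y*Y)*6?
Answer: √33726 ≈ 183.65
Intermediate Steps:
O(Y) = 6*Y² (O(Y) = Y²*6 = 6*Y²)
√(O(x(-7, 4) - 23) + 18120) = √(6*(4*(-7) - 23)² + 18120) = √(6*(-28 - 23)² + 18120) = √(6*(-51)² + 18120) = √(6*2601 + 18120) = √(15606 + 18120) = √33726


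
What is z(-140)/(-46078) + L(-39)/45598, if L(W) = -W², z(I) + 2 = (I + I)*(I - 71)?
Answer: -1381961641/1050532322 ≈ -1.3155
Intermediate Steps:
z(I) = -2 + 2*I*(-71 + I) (z(I) = -2 + (I + I)*(I - 71) = -2 + (2*I)*(-71 + I) = -2 + 2*I*(-71 + I))
z(-140)/(-46078) + L(-39)/45598 = (-2 - 142*(-140) + 2*(-140)²)/(-46078) - 1*(-39)²/45598 = (-2 + 19880 + 2*19600)*(-1/46078) - 1*1521*(1/45598) = (-2 + 19880 + 39200)*(-1/46078) - 1521*1/45598 = 59078*(-1/46078) - 1521/45598 = -29539/23039 - 1521/45598 = -1381961641/1050532322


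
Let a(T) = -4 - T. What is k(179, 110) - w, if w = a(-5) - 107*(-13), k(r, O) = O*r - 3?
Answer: 18295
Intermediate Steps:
k(r, O) = -3 + O*r
w = 1392 (w = (-4 - 1*(-5)) - 107*(-13) = (-4 + 5) + 1391 = 1 + 1391 = 1392)
k(179, 110) - w = (-3 + 110*179) - 1*1392 = (-3 + 19690) - 1392 = 19687 - 1392 = 18295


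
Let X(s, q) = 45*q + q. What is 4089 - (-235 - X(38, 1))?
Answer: 4370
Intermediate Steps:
X(s, q) = 46*q
4089 - (-235 - X(38, 1)) = 4089 - (-235 - 46) = 4089 - 1*(-281) = 4089 + 281 = 4370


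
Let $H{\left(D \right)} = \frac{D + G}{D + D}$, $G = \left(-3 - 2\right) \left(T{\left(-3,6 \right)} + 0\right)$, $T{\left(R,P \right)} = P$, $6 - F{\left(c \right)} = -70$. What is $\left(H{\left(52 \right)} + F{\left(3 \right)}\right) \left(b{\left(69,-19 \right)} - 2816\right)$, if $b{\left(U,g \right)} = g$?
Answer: $- \frac{11235105}{52} \approx -2.1606 \cdot 10^{5}$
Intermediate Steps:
$F{\left(c \right)} = 76$ ($F{\left(c \right)} = 6 - -70 = 6 + 70 = 76$)
$G = -30$ ($G = \left(-3 - 2\right) \left(6 + 0\right) = \left(-5\right) 6 = -30$)
$H{\left(D \right)} = \frac{-30 + D}{2 D}$ ($H{\left(D \right)} = \frac{D - 30}{D + D} = \frac{-30 + D}{2 D}$)
$\left(H{\left(52 \right)} + F{\left(3 \right)}\right) \left(b{\left(69,-19 \right)} - 2816\right) = \left(\frac{-30 + 52}{2 \cdot 52} + 76\right) \left(-19 - 2816\right) = \left(\frac{1}{2} \cdot \frac{1}{52} \cdot 22 + 76\right) \left(-2835\right) = \left(\frac{11}{52} + 76\right) \left(-2835\right) = \frac{3963}{52} \left(-2835\right) = - \frac{11235105}{52}$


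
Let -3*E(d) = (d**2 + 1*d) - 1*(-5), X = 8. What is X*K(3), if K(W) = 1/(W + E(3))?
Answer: -3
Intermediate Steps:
E(d) = -5/3 - d/3 - d**2/3 (E(d) = -((d**2 + 1*d) - 1*(-5))/3 = -((d**2 + d) + 5)/3 = -((d + d**2) + 5)/3 = -(5 + d + d**2)/3 = -5/3 - d/3 - d**2/3)
K(W) = 1/(-17/3 + W) (K(W) = 1/(W + (-5/3 - 1/3*3 - 1/3*3**2)) = 1/(W + (-5/3 - 1 - 1/3*9)) = 1/(W + (-5/3 - 1 - 3)) = 1/(W - 17/3) = 1/(-17/3 + W))
X*K(3) = 8*(3/(-17 + 3*3)) = 8*(3/(-17 + 9)) = 8*(3/(-8)) = 8*(3*(-1/8)) = 8*(-3/8) = -3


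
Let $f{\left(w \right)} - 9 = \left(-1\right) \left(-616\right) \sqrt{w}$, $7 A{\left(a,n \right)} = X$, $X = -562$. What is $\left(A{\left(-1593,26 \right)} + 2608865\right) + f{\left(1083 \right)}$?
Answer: $\frac{18261556}{7} + 11704 \sqrt{3} \approx 2.6291 \cdot 10^{6}$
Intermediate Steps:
$A{\left(a,n \right)} = - \frac{562}{7}$ ($A{\left(a,n \right)} = \frac{1}{7} \left(-562\right) = - \frac{562}{7}$)
$f{\left(w \right)} = 9 + 616 \sqrt{w}$ ($f{\left(w \right)} = 9 + \left(-1\right) \left(-616\right) \sqrt{w} = 9 + 616 \sqrt{w}$)
$\left(A{\left(-1593,26 \right)} + 2608865\right) + f{\left(1083 \right)} = \left(- \frac{562}{7} + 2608865\right) + \left(9 + 616 \sqrt{1083}\right) = \frac{18261493}{7} + \left(9 + 616 \cdot 19 \sqrt{3}\right) = \frac{18261493}{7} + \left(9 + 11704 \sqrt{3}\right) = \frac{18261556}{7} + 11704 \sqrt{3}$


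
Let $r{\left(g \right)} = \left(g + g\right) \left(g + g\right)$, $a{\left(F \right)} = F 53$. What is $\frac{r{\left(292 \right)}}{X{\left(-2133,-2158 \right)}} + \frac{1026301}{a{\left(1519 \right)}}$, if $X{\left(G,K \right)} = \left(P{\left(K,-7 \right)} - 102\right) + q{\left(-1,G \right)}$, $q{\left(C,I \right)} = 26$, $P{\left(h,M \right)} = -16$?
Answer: $- \frac{6840743925}{1851661} \approx -3694.4$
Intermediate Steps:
$a{\left(F \right)} = 53 F$
$r{\left(g \right)} = 4 g^{2}$ ($r{\left(g \right)} = 2 g 2 g = 4 g^{2}$)
$X{\left(G,K \right)} = -92$ ($X{\left(G,K \right)} = \left(-16 - 102\right) + 26 = -118 + 26 = -92$)
$\frac{r{\left(292 \right)}}{X{\left(-2133,-2158 \right)}} + \frac{1026301}{a{\left(1519 \right)}} = \frac{4 \cdot 292^{2}}{-92} + \frac{1026301}{53 \cdot 1519} = 4 \cdot 85264 \left(- \frac{1}{92}\right) + \frac{1026301}{80507} = 341056 \left(- \frac{1}{92}\right) + 1026301 \cdot \frac{1}{80507} = - \frac{85264}{23} + \frac{1026301}{80507} = - \frac{6840743925}{1851661}$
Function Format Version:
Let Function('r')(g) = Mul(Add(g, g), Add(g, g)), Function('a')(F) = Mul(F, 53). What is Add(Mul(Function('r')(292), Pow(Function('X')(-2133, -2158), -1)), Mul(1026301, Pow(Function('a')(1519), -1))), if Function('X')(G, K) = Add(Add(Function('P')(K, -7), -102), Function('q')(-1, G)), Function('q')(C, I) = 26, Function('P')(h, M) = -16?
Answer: Rational(-6840743925, 1851661) ≈ -3694.4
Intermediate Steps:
Function('a')(F) = Mul(53, F)
Function('r')(g) = Mul(4, Pow(g, 2)) (Function('r')(g) = Mul(Mul(2, g), Mul(2, g)) = Mul(4, Pow(g, 2)))
Function('X')(G, K) = -92 (Function('X')(G, K) = Add(Add(-16, -102), 26) = Add(-118, 26) = -92)
Add(Mul(Function('r')(292), Pow(Function('X')(-2133, -2158), -1)), Mul(1026301, Pow(Function('a')(1519), -1))) = Add(Mul(Mul(4, Pow(292, 2)), Pow(-92, -1)), Mul(1026301, Pow(Mul(53, 1519), -1))) = Add(Mul(Mul(4, 85264), Rational(-1, 92)), Mul(1026301, Pow(80507, -1))) = Add(Mul(341056, Rational(-1, 92)), Mul(1026301, Rational(1, 80507))) = Add(Rational(-85264, 23), Rational(1026301, 80507)) = Rational(-6840743925, 1851661)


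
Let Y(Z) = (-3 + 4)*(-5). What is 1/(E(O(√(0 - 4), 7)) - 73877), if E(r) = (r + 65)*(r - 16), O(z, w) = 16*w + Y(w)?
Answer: -1/58225 ≈ -1.7175e-5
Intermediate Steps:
Y(Z) = -5 (Y(Z) = 1*(-5) = -5)
O(z, w) = -5 + 16*w (O(z, w) = 16*w - 5 = -5 + 16*w)
E(r) = (-16 + r)*(65 + r) (E(r) = (65 + r)*(-16 + r) = (-16 + r)*(65 + r))
1/(E(O(√(0 - 4), 7)) - 73877) = 1/((-1040 + (-5 + 16*7)² + 49*(-5 + 16*7)) - 73877) = 1/((-1040 + (-5 + 112)² + 49*(-5 + 112)) - 73877) = 1/((-1040 + 107² + 49*107) - 73877) = 1/((-1040 + 11449 + 5243) - 73877) = 1/(15652 - 73877) = 1/(-58225) = -1/58225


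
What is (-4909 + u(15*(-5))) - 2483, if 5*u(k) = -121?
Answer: -37081/5 ≈ -7416.2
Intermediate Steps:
u(k) = -121/5 (u(k) = (⅕)*(-121) = -121/5)
(-4909 + u(15*(-5))) - 2483 = (-4909 - 121/5) - 2483 = -24666/5 - 2483 = -37081/5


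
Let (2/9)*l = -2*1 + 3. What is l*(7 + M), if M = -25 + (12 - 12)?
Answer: -81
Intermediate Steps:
M = -25 (M = -25 + 0 = -25)
l = 9/2 (l = 9*(-2*1 + 3)/2 = 9*(-2 + 3)/2 = (9/2)*1 = 9/2 ≈ 4.5000)
l*(7 + M) = 9*(7 - 25)/2 = (9/2)*(-18) = -81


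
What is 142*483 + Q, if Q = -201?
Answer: 68385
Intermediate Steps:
142*483 + Q = 142*483 - 201 = 68586 - 201 = 68385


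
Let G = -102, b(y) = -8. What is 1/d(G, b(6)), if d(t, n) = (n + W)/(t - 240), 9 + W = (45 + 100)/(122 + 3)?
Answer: 475/22 ≈ 21.591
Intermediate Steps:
W = -196/25 (W = -9 + (45 + 100)/(122 + 3) = -9 + 145/125 = -9 + 145*(1/125) = -9 + 29/25 = -196/25 ≈ -7.8400)
d(t, n) = (-196/25 + n)/(-240 + t) (d(t, n) = (n - 196/25)/(t - 240) = (-196/25 + n)/(-240 + t))
1/d(G, b(6)) = 1/((-196/25 - 8)/(-240 - 102)) = 1/(-396/25/(-342)) = 1/(-1/342*(-396/25)) = 1/(22/475) = 475/22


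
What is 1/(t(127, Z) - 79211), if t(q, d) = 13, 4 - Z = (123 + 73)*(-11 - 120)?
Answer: -1/79198 ≈ -1.2627e-5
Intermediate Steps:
Z = 25680 (Z = 4 - (123 + 73)*(-11 - 120) = 4 - 196*(-131) = 4 - 1*(-25676) = 4 + 25676 = 25680)
1/(t(127, Z) - 79211) = 1/(13 - 79211) = 1/(-79198) = -1/79198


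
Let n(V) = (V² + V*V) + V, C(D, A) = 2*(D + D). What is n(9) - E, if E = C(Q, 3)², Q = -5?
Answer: -229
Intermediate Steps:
C(D, A) = 4*D (C(D, A) = 2*(2*D) = 4*D)
n(V) = V + 2*V² (n(V) = (V² + V²) + V = 2*V² + V = V + 2*V²)
E = 400 (E = (4*(-5))² = (-20)² = 400)
n(9) - E = 9*(1 + 2*9) - 1*400 = 9*(1 + 18) - 400 = 9*19 - 400 = 171 - 400 = -229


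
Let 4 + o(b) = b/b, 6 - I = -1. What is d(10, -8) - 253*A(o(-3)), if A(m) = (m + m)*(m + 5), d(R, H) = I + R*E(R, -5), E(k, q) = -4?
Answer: 3003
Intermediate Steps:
I = 7 (I = 6 - 1*(-1) = 6 + 1 = 7)
d(R, H) = 7 - 4*R (d(R, H) = 7 + R*(-4) = 7 - 4*R)
o(b) = -3 (o(b) = -4 + b/b = -4 + 1 = -3)
A(m) = 2*m*(5 + m) (A(m) = (2*m)*(5 + m) = 2*m*(5 + m))
d(10, -8) - 253*A(o(-3)) = (7 - 4*10) - 506*(-3)*(5 - 3) = (7 - 40) - 506*(-3)*2 = -33 - 253*(-12) = -33 + 3036 = 3003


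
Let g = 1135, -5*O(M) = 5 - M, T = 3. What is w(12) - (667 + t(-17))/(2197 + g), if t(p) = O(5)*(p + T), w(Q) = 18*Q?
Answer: 719045/3332 ≈ 215.80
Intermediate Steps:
O(M) = -1 + M/5 (O(M) = -(5 - M)/5 = -1 + M/5)
t(p) = 0 (t(p) = (-1 + (⅕)*5)*(p + 3) = (-1 + 1)*(3 + p) = 0*(3 + p) = 0)
w(12) - (667 + t(-17))/(2197 + g) = 18*12 - (667 + 0)/(2197 + 1135) = 216 - 667/3332 = 719045/3332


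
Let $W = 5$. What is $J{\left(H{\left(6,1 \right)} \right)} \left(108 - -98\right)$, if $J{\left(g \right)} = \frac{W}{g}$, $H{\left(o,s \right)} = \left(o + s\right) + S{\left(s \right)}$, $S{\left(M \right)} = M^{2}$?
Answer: $\frac{515}{4} \approx 128.75$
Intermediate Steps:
$H{\left(o,s \right)} = o + s + s^{2}$ ($H{\left(o,s \right)} = \left(o + s\right) + s^{2} = o + s + s^{2}$)
$J{\left(g \right)} = \frac{5}{g}$
$J{\left(H{\left(6,1 \right)} \right)} \left(108 - -98\right) = \frac{5}{6 + 1 + 1^{2}} \left(108 - -98\right) = \frac{5}{6 + 1 + 1} \left(108 + 98\right) = \frac{5}{8} \cdot 206 = \frac{515}{4}$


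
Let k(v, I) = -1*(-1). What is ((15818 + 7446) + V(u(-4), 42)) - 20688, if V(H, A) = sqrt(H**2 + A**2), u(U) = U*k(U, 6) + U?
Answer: 2576 + 2*sqrt(457) ≈ 2618.8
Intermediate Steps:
k(v, I) = 1
u(U) = 2*U (u(U) = U*1 + U = U + U = 2*U)
V(H, A) = sqrt(A**2 + H**2)
((15818 + 7446) + V(u(-4), 42)) - 20688 = ((15818 + 7446) + sqrt(42**2 + (2*(-4))**2)) - 20688 = (23264 + sqrt(1764 + (-8)**2)) - 20688 = (23264 + sqrt(1764 + 64)) - 20688 = (23264 + sqrt(1828)) - 20688 = (23264 + 2*sqrt(457)) - 20688 = 2576 + 2*sqrt(457)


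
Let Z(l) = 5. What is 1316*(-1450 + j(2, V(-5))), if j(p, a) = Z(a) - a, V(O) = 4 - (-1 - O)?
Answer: -1901620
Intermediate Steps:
V(O) = 5 + O (V(O) = 4 + (1 + O) = 5 + O)
j(p, a) = 5 - a
1316*(-1450 + j(2, V(-5))) = 1316*(-1450 + (5 - (5 - 5))) = 1316*(-1450 + (5 - 1*0)) = 1316*(-1450 + (5 + 0)) = 1316*(-1450 + 5) = 1316*(-1445) = -1901620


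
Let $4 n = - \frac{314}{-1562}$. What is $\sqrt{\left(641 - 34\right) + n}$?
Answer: $\frac{5 \sqrt{59244317}}{1562} \approx 24.638$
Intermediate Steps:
$n = \frac{157}{3124}$ ($n = \frac{\left(-314\right) \frac{1}{-1562}}{4} = \frac{\left(-314\right) \left(- \frac{1}{1562}\right)}{4} = \frac{1}{4} \cdot \frac{157}{781} = \frac{157}{3124} \approx 0.050256$)
$\sqrt{\left(641 - 34\right) + n} = \sqrt{\left(641 - 34\right) + \frac{157}{3124}} = \sqrt{607 + \frac{157}{3124}} = \sqrt{\frac{1896425}{3124}} = \frac{5 \sqrt{59244317}}{1562}$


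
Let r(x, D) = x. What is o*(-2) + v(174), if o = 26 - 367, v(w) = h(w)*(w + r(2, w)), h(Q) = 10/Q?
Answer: 60214/87 ≈ 692.12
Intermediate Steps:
v(w) = 10*(2 + w)/w (v(w) = (10/w)*(w + 2) = (10/w)*(2 + w) = 10*(2 + w)/w)
o = -341
o*(-2) + v(174) = -341*(-2) + (10 + 20/174) = 682 + (10 + 20*(1/174)) = 682 + (10 + 10/87) = 682 + 880/87 = 60214/87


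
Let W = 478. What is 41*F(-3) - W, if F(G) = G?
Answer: -601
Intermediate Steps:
41*F(-3) - W = 41*(-3) - 1*478 = -123 - 478 = -601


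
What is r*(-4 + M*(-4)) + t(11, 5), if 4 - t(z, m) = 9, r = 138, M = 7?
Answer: -4421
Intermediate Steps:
t(z, m) = -5 (t(z, m) = 4 - 1*9 = 4 - 9 = -5)
r*(-4 + M*(-4)) + t(11, 5) = 138*(-4 + 7*(-4)) - 5 = 138*(-4 - 28) - 5 = 138*(-32) - 5 = -4416 - 5 = -4421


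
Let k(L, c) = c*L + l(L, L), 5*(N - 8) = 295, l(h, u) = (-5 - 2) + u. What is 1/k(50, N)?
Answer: 1/3393 ≈ 0.00029472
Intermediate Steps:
l(h, u) = -7 + u
N = 67 (N = 8 + (1/5)*295 = 8 + 59 = 67)
k(L, c) = -7 + L + L*c (k(L, c) = c*L + (-7 + L) = L*c + (-7 + L) = -7 + L + L*c)
1/k(50, N) = 1/(-7 + 50 + 50*67) = 1/(-7 + 50 + 3350) = 1/3393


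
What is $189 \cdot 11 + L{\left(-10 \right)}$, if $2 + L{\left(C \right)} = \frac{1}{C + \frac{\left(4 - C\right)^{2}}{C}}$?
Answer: $\frac{307391}{148} \approx 2077.0$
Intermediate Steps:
$L{\left(C \right)} = -2 + \frac{1}{C + \frac{\left(4 - C\right)^{2}}{C}}$
$189 \cdot 11 + L{\left(-10 \right)} = 189 \cdot 11 + \frac{-32 - 4 \left(-10\right)^{2} + 17 \left(-10\right)}{2 \left(8 + \left(-10\right)^{2} - -40\right)} = 2079 + \frac{-32 - 400 - 170}{2 \left(8 + 100 + 40\right)} = 2079 + \frac{-32 - 400 - 170}{2 \cdot 148} = 2079 + \frac{1}{2} \cdot \frac{1}{148} \left(-602\right) = 2079 - \frac{301}{148} = \frac{307391}{148}$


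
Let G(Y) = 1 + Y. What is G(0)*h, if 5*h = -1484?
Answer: -1484/5 ≈ -296.80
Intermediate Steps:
h = -1484/5 (h = (1/5)*(-1484) = -1484/5 ≈ -296.80)
G(0)*h = (1 + 0)*(-1484/5) = 1*(-1484/5) = -1484/5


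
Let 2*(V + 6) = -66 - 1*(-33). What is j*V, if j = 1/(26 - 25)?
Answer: -45/2 ≈ -22.500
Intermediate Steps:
V = -45/2 (V = -6 + (-66 - 1*(-33))/2 = -6 + (-66 + 33)/2 = -6 + (½)*(-33) = -6 - 33/2 = -45/2 ≈ -22.500)
j = 1 (j = 1/1 = 1)
j*V = 1*(-45/2) = -45/2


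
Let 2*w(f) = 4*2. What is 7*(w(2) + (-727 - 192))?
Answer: -6405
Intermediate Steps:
w(f) = 4 (w(f) = (4*2)/2 = (1/2)*8 = 4)
7*(w(2) + (-727 - 192)) = 7*(4 + (-727 - 192)) = 7*(4 - 919) = 7*(-915) = -6405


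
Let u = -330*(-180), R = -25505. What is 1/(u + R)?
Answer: 1/33895 ≈ 2.9503e-5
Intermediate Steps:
u = 59400
1/(u + R) = 1/(59400 - 25505) = 1/33895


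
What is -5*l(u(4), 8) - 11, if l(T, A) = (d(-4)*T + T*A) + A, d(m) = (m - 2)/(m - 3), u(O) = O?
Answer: -1597/7 ≈ -228.14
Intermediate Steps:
d(m) = (-2 + m)/(-3 + m)
l(T, A) = A + 6*T/7 + A*T (l(T, A) = (((-2 - 4)/(-3 - 4))*T + T*A) + A = ((-6/(-7))*T + A*T) + A = ((-1/7*(-6))*T + A*T) + A = (6*T/7 + A*T) + A = A + 6*T/7 + A*T)
-5*l(u(4), 8) - 11 = -5*(8 + (6/7)*4 + 8*4) - 11 = -5*(8 + 24/7 + 32) - 11 = -5*304/7 - 11 = -1520/7 - 11 = -1597/7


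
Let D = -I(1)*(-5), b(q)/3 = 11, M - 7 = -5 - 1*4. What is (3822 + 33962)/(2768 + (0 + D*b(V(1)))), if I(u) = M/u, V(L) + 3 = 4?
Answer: 18892/1219 ≈ 15.498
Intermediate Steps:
M = -2 (M = 7 + (-5 - 1*4) = 7 + (-5 - 4) = 7 - 9 = -2)
V(L) = 1 (V(L) = -3 + 4 = 1)
I(u) = -2/u
b(q) = 33 (b(q) = 3*11 = 33)
D = -10 (D = -(-2)/1*(-5) = -(-2)*(-5) = -1*(-2)*(-5) = 2*(-5) = -10)
(3822 + 33962)/(2768 + (0 + D*b(V(1)))) = (3822 + 33962)/(2768 + (0 - 10*33)) = 37784/(2768 + (0 - 330)) = 37784/(2768 - 330) = 37784/2438 = 37784*(1/2438) = 18892/1219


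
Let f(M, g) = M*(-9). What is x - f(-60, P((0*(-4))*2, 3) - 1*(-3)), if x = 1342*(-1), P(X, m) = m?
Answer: -1882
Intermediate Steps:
f(M, g) = -9*M
x = -1342
x - f(-60, P((0*(-4))*2, 3) - 1*(-3)) = -1342 - (-9)*(-60) = -1342 - 1*540 = -1342 - 540 = -1882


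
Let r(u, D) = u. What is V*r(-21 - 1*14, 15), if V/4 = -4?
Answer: 560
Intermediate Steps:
V = -16 (V = 4*(-4) = -16)
V*r(-21 - 1*14, 15) = -16*(-21 - 1*14) = -16*(-21 - 14) = -16*(-35) = 560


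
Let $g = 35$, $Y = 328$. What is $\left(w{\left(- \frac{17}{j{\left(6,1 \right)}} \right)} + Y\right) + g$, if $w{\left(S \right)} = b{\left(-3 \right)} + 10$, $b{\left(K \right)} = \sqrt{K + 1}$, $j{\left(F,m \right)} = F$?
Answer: $373 + i \sqrt{2} \approx 373.0 + 1.4142 i$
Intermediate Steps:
$b{\left(K \right)} = \sqrt{1 + K}$
$w{\left(S \right)} = 10 + i \sqrt{2}$ ($w{\left(S \right)} = \sqrt{1 - 3} + 10 = \sqrt{-2} + 10 = i \sqrt{2} + 10 = 10 + i \sqrt{2}$)
$\left(w{\left(- \frac{17}{j{\left(6,1 \right)}} \right)} + Y\right) + g = \left(\left(10 + i \sqrt{2}\right) + 328\right) + 35 = \left(338 + i \sqrt{2}\right) + 35 = 373 + i \sqrt{2}$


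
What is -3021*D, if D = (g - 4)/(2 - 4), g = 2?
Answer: -3021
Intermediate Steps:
D = 1 (D = (2 - 4)/(2 - 4) = -2/(-2) = -2*(-½) = 1)
-3021*D = -3021*1 = -3021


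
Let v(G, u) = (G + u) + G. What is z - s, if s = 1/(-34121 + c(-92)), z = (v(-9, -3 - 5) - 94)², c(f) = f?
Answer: 492667201/34213 ≈ 14400.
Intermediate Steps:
v(G, u) = u + 2*G
z = 14400 (z = (((-3 - 5) + 2*(-9)) - 94)² = ((-8 - 18) - 94)² = (-26 - 94)² = (-120)² = 14400)
s = -1/34213 (s = 1/(-34121 - 92) = 1/(-34213) = -1/34213 ≈ -2.9229e-5)
z - s = 14400 - 1*(-1/34213) = 14400 + 1/34213 = 492667201/34213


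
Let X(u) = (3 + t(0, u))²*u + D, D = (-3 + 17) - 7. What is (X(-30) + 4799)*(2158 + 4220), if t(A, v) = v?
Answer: -108834192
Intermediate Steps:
D = 7 (D = 14 - 7 = 7)
X(u) = 7 + u*(3 + u)² (X(u) = (3 + u)²*u + 7 = u*(3 + u)² + 7 = 7 + u*(3 + u)²)
(X(-30) + 4799)*(2158 + 4220) = ((7 - 30*(3 - 30)²) + 4799)*(2158 + 4220) = ((7 - 30*(-27)²) + 4799)*6378 = ((7 - 30*729) + 4799)*6378 = ((7 - 21870) + 4799)*6378 = (-21863 + 4799)*6378 = -17064*6378 = -108834192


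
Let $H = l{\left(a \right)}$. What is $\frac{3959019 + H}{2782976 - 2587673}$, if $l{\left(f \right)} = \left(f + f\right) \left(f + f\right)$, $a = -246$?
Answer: $\frac{1400361}{65101} \approx 21.511$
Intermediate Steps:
$l{\left(f \right)} = 4 f^{2}$ ($l{\left(f \right)} = 2 f 2 f = 4 f^{2}$)
$H = 242064$ ($H = 4 \left(-246\right)^{2} = 4 \cdot 60516 = 242064$)
$\frac{3959019 + H}{2782976 - 2587673} = \frac{3959019 + 242064}{2782976 - 2587673} = \frac{4201083}{195303} = 4201083 \cdot \frac{1}{195303} = \frac{1400361}{65101}$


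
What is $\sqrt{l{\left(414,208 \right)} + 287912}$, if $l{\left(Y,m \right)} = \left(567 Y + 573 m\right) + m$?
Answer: $3 \sqrt{71338} \approx 801.28$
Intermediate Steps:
$l{\left(Y,m \right)} = 567 Y + 574 m$
$\sqrt{l{\left(414,208 \right)} + 287912} = \sqrt{\left(567 \cdot 414 + 574 \cdot 208\right) + 287912} = \sqrt{\left(234738 + 119392\right) + 287912} = \sqrt{354130 + 287912} = \sqrt{642042} = 3 \sqrt{71338}$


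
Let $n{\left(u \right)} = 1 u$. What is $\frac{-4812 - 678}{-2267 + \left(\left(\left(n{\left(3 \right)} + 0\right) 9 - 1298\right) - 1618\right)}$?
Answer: $\frac{2745}{2578} \approx 1.0648$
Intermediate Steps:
$n{\left(u \right)} = u$
$\frac{-4812 - 678}{-2267 + \left(\left(\left(n{\left(3 \right)} + 0\right) 9 - 1298\right) - 1618\right)} = \frac{-4812 - 678}{-2267 - \left(2916 - \left(3 + 0\right) 9\right)} = - \frac{5490}{-2267 + \left(\left(3 \cdot 9 - 1298\right) - 1618\right)} = - \frac{5490}{-2267 + \left(\left(27 - 1298\right) - 1618\right)} = - \frac{5490}{-2267 - 2889} = - \frac{5490}{-5156} = \left(-5490\right) \left(- \frac{1}{5156}\right) = \frac{2745}{2578}$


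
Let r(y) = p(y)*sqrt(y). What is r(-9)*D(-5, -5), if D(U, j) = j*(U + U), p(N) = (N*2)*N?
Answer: 24300*I ≈ 24300.0*I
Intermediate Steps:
p(N) = 2*N**2 (p(N) = (2*N)*N = 2*N**2)
D(U, j) = 2*U*j (D(U, j) = j*(2*U) = 2*U*j)
r(y) = 2*y**(5/2) (r(y) = (2*y**2)*sqrt(y) = 2*y**(5/2))
r(-9)*D(-5, -5) = (2*(-9)**(5/2))*(2*(-5)*(-5)) = (2*(243*I))*50 = (486*I)*50 = 24300*I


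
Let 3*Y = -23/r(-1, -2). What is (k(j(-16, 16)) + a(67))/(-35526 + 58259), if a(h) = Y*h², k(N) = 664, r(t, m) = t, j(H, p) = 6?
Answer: 105239/68199 ≈ 1.5431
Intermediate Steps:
Y = 23/3 (Y = (-23/(-1))/3 = (-23*(-1))/3 = (⅓)*23 = 23/3 ≈ 7.6667)
a(h) = 23*h²/3
(k(j(-16, 16)) + a(67))/(-35526 + 58259) = (664 + (23/3)*67²)/(-35526 + 58259) = (664 + (23/3)*4489)/22733 = (664 + 103247/3)*(1/22733) = (105239/3)*(1/22733) = 105239/68199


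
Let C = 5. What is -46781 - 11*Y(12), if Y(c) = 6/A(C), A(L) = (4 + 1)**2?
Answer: -1169591/25 ≈ -46784.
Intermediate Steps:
A(L) = 25 (A(L) = 5**2 = 25)
Y(c) = 6/25
-46781 - 11*Y(12) = -46781 - 11*6/25 = -46781 - 1*66/25 = -46781 - 66/25 = -1169591/25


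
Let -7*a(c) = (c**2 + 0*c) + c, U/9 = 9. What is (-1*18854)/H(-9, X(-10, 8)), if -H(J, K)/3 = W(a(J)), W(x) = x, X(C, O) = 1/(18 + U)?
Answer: -65989/108 ≈ -611.01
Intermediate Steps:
U = 81 (U = 9*9 = 81)
X(C, O) = 1/99 (X(C, O) = 1/(18 + 81) = 1/99)
a(c) = -c/7 - c**2/7 (a(c) = -((c**2 + 0*c) + c)/7 = -((c**2 + 0) + c)/7 = -(c**2 + c)/7 = -(c + c**2)/7 = -c/7 - c**2/7)
H(J, K) = 3*J*(1 + J)/7 (H(J, K) = -(-3)*J*(1 + J)/7 = 3*J*(1 + J)/7)
(-1*18854)/H(-9, X(-10, 8)) = (-1*18854)/(((3/7)*(-9)*(1 - 9))) = -18854/((3/7)*(-9)*(-8)) = -18854/216/7 = -18854*7/216 = -65989/108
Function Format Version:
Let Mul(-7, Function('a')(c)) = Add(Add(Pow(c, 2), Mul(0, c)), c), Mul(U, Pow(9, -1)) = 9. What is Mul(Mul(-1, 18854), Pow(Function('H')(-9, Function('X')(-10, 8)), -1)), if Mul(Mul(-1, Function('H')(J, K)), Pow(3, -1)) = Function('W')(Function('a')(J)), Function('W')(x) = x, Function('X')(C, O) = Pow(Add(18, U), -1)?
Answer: Rational(-65989, 108) ≈ -611.01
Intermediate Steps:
U = 81 (U = Mul(9, 9) = 81)
Function('X')(C, O) = Rational(1, 99) (Function('X')(C, O) = Pow(Add(18, 81), -1) = Pow(99, -1) = Rational(1, 99))
Function('a')(c) = Add(Mul(Rational(-1, 7), c), Mul(Rational(-1, 7), Pow(c, 2))) (Function('a')(c) = Mul(Rational(-1, 7), Add(Add(Pow(c, 2), Mul(0, c)), c)) = Mul(Rational(-1, 7), Add(Add(Pow(c, 2), 0), c)) = Mul(Rational(-1, 7), Add(Pow(c, 2), c)) = Mul(Rational(-1, 7), Add(c, Pow(c, 2))) = Add(Mul(Rational(-1, 7), c), Mul(Rational(-1, 7), Pow(c, 2))))
Function('H')(J, K) = Mul(Rational(3, 7), J, Add(1, J)) (Function('H')(J, K) = Mul(-3, Mul(Rational(-1, 7), J, Add(1, J))) = Mul(Rational(3, 7), J, Add(1, J)))
Mul(Mul(-1, 18854), Pow(Function('H')(-9, Function('X')(-10, 8)), -1)) = Mul(Mul(-1, 18854), Pow(Mul(Rational(3, 7), -9, Add(1, -9)), -1)) = Mul(-18854, Pow(Mul(Rational(3, 7), -9, -8), -1)) = Mul(-18854, Pow(Rational(216, 7), -1)) = Mul(-18854, Rational(7, 216)) = Rational(-65989, 108)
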